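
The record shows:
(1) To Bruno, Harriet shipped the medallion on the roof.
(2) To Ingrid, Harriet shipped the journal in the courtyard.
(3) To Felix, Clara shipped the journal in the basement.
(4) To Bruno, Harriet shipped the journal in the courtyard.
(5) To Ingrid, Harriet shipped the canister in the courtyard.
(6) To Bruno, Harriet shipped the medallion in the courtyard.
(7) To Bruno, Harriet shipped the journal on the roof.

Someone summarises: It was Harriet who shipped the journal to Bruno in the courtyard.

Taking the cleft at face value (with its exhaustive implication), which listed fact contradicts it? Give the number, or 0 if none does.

The cleft puts "Harriet" in focus and presupposes the open proposition with thing = the journal, recipient = Bruno, setting = in the courtyard.
Exhaustivity: Harriet is the only agent satisfying that background.
No listed fact matches the background with a different agent. Exhaustivity holds.

0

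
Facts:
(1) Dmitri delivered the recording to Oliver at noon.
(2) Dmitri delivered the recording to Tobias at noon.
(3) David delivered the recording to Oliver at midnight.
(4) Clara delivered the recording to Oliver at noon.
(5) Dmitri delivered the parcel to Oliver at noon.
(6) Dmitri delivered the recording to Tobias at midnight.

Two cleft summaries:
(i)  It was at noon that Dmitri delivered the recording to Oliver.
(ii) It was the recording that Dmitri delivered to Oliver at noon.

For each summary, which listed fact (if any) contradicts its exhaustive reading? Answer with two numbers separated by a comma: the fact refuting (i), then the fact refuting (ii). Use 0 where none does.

0, 5

Summary (i) focuses "at noon" (the setting); background agent = Dmitri, thing = the recording, recipient = Oliver. No fact matches that background with a different setting, so 0.
Summary (ii) focuses "the recording" (the thing); background agent = Dmitri, recipient = Oliver, setting = at noon. Fact (5) matches that background with thing = the parcel — refutes (ii).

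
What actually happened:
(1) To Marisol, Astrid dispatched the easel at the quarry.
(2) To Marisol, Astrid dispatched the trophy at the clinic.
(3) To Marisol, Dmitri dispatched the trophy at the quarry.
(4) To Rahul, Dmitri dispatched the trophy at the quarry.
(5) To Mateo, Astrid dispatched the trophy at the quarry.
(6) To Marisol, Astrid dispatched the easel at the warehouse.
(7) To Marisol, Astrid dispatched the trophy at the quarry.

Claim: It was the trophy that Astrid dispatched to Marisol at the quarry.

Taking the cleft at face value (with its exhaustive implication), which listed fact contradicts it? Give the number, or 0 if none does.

The cleft puts "the trophy" in focus and presupposes the open proposition with same agent, recipient, setting (Astrid / Marisol / at the quarry).
The exhaustive reading says no other thing fits that background.
Fact (1) shares the background but with thing = the easel; exhaustivity is violated.

1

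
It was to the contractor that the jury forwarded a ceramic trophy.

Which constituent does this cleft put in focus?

In an it-cleft "It was X that/who ...", the clefted constituent X is the focus; the that/who-clause expresses the presupposed open proposition.
Here the focus is "to the contractor". The backgrounded (presupposed) material includes "the jury" and "a ceramic trophy".

to the contractor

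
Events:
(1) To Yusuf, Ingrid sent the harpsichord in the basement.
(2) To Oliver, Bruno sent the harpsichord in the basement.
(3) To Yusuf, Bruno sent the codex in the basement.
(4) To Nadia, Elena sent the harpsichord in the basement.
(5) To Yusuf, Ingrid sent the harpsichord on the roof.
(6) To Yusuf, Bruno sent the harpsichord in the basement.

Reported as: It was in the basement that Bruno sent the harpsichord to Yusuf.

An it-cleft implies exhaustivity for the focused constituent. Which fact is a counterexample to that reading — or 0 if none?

0

The cleft puts "in the basement" in focus and presupposes the open proposition with same agent, thing, recipient (Bruno / the harpsichord / Yusuf).
Exhaustivity: in the basement is the only setting satisfying that background.
No listed fact matches the background with a different setting. Exhaustivity holds.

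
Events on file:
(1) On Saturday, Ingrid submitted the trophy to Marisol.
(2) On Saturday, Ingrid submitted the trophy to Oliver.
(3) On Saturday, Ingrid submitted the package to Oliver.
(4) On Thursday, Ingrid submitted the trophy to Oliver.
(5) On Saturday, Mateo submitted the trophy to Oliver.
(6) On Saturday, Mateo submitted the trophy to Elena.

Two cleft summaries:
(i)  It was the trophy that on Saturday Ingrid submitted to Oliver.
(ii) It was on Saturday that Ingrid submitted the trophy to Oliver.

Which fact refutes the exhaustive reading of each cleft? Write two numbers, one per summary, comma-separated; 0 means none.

Summary (i) focuses "the trophy" (the thing); background Ingrid as agent and Oliver as recipient and on Saturday as setting. Fact (3) matches that background with thing = the package — refutes (i).
Summary (ii) focuses "on Saturday" (the setting); background Ingrid as agent and the trophy as thing and Oliver as recipient. Fact (4) matches that background with setting = on Thursday — refutes (ii).

3, 4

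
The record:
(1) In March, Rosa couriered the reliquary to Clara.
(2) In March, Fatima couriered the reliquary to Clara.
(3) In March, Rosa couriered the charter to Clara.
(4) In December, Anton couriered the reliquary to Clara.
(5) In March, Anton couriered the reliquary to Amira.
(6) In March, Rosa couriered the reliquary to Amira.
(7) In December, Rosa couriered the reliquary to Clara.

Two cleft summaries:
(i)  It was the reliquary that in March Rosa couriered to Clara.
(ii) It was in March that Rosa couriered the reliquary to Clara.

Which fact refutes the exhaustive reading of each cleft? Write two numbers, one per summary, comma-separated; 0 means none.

Summary (i) focuses "the reliquary" (the thing); background agent = Rosa, recipient = Clara, setting = in March. Fact (3) matches that background with thing = the charter — refutes (i).
Summary (ii) focuses "in March" (the setting); background agent = Rosa, thing = the reliquary, recipient = Clara. Fact (7) matches that background with setting = in December — refutes (ii).

3, 7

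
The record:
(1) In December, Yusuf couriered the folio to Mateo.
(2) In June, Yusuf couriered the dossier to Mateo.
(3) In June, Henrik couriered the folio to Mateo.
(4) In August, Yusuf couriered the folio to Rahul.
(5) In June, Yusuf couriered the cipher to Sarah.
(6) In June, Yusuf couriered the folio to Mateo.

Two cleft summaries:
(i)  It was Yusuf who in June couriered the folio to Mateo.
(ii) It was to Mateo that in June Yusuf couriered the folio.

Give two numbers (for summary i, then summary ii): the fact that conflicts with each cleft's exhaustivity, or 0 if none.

Summary (i) focuses "Yusuf" (the agent); background same thing, recipient, setting (the folio / Mateo / in June). Fact (3) matches that background with agent = Henrik — refutes (i).
Summary (ii) focuses "Mateo" (the recipient); background same agent, thing, setting (Yusuf / the folio / in June). No fact matches that background with a different recipient, so 0.

3, 0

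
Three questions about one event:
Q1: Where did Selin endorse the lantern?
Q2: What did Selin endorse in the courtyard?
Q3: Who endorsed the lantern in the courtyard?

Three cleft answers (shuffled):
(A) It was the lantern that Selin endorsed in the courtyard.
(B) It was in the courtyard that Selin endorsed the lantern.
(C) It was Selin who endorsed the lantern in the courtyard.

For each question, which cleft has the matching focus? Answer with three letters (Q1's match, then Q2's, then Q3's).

BAC

Q1 asks about the location; cleft (B) focuses "in the courtyard", which is the location — so Q1 → B.
Q2 asks about the direct object; cleft (A) focuses "the lantern", which is the direct object — so Q2 → A.
Q3 asks about the subject (agent); cleft (C) focuses "Selin", which is the subject (agent) — so Q3 → C.
Mapping: Q1→B, Q2→A, Q3→C.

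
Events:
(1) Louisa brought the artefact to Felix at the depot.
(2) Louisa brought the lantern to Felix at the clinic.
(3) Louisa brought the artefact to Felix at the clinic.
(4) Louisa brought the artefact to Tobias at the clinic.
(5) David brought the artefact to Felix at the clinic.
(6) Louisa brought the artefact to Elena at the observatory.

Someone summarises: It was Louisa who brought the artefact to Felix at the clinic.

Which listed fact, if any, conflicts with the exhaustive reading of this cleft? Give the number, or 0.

5

Focus of the cleft: "Louisa" (the agent). Presupposed background: thing = the artefact, recipient = Felix, setting = at the clinic.
Exhaustivity: Louisa is the only agent satisfying that background.
But fact (5) also has thing = the artefact, recipient = Felix, setting = at the clinic, with agent = David — so the exhaustive reading fails.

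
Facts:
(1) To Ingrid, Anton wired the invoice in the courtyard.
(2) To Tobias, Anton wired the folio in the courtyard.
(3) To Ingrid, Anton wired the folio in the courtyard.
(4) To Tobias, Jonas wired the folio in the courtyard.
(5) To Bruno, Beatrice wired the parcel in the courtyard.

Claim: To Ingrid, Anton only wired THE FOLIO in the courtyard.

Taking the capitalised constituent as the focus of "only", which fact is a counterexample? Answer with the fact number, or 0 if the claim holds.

1

Focus (in capitals) is "the folio" — the thing. "Only" excludes alternative things while holding fixed agent = Anton, recipient = Ingrid, setting = in the courtyard.
Fact (1) matches on agent = Anton, recipient = Ingrid, setting = in the courtyard, but has thing = the invoice instead. That refutes the claim.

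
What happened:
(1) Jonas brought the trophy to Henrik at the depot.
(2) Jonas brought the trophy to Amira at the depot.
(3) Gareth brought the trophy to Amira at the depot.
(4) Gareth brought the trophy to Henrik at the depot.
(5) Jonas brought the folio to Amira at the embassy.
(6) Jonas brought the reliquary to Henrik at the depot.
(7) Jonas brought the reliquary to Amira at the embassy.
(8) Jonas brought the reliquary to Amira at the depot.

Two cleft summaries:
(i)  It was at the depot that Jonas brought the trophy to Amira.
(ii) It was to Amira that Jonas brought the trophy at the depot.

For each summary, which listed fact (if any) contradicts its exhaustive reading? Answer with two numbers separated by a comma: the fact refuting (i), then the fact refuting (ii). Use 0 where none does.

(i): focus "at the depot". No fact shares same agent, thing, recipient (Jonas / the trophy / Amira) with a different setting. 0.
(ii): focus "Amira". Looking for same agent, thing, setting (Jonas / the trophy / at the depot) with some other recipient — fact (1) has Henrik there. Refuted.

0, 1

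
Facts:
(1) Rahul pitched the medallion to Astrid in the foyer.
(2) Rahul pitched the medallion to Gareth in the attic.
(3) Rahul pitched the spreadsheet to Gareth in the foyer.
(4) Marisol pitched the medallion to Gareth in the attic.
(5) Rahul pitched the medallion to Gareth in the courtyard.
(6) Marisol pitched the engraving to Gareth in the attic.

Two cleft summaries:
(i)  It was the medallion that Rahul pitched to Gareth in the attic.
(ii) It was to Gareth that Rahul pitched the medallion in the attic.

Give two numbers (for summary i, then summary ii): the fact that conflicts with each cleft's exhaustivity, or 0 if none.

0, 0

(i): focus "the medallion". No fact shares agent = Rahul, recipient = Gareth, setting = in the attic with a different thing. 0.
(ii): focus "Gareth". No fact shares agent = Rahul, thing = the medallion, setting = in the attic with a different recipient. 0.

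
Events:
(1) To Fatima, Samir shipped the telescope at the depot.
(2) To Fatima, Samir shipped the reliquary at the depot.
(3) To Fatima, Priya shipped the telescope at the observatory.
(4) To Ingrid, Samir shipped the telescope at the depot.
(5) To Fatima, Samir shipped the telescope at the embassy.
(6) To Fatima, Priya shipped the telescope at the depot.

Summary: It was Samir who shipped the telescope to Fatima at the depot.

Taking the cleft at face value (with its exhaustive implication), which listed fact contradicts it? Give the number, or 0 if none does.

6

Focus of the cleft: "Samir" (the agent). Presupposed background: thing = the telescope, recipient = Fatima, setting = at the depot.
The exhaustive reading says no other agent fits that background.
Fact (6) shares the background but with agent = Priya; exhaustivity is violated.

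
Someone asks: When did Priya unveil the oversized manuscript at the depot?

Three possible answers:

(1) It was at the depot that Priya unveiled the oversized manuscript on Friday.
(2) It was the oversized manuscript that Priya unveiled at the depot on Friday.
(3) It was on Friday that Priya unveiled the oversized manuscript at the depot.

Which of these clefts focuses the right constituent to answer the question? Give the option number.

3

The question word "when" targets the time.
Option (1) clefts "at the depot" — the location, not what was asked.
Option (2) clefts "the oversized manuscript" — the direct object, not what was asked.
Option (3) clefts "on Friday" — that matches what the question asks about.
So the congruent reply is (3).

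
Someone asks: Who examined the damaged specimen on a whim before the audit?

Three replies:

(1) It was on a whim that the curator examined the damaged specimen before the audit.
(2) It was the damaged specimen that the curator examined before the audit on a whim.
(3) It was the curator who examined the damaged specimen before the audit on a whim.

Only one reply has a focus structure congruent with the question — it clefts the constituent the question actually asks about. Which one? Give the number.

3

The question word "who" targets the subject (agent).
Option (1) clefts "on a whim" — the manner, not what was asked.
Option (2) clefts "the damaged specimen" — the direct object, not what was asked.
Option (3) clefts "the curator" — that matches what the question asks about.
So the congruent reply is (3).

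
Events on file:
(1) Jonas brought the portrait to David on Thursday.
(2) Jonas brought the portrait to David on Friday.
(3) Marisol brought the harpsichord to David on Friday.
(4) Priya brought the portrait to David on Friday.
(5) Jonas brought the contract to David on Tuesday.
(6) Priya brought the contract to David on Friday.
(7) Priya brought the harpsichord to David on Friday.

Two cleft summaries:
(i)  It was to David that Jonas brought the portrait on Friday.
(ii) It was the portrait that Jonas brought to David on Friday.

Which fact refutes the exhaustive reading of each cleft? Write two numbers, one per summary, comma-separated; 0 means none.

(i): focus "David". No fact shares agent = Jonas, thing = the portrait, setting = on Friday with a different recipient. 0.
(ii): focus "the portrait". No fact shares agent = Jonas, recipient = David, setting = on Friday with a different thing. 0.

0, 0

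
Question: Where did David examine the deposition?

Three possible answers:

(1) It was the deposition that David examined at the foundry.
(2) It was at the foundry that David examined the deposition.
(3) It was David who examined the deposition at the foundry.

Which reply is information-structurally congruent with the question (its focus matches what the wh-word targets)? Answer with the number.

2

The question word "where" targets the location.
Option (1) clefts "the deposition" — the direct object, not what was asked.
Option (2) clefts "at the foundry" — that matches what the question asks about.
Option (3) clefts "David" — the subject (agent), not what was asked.
So the congruent reply is (2).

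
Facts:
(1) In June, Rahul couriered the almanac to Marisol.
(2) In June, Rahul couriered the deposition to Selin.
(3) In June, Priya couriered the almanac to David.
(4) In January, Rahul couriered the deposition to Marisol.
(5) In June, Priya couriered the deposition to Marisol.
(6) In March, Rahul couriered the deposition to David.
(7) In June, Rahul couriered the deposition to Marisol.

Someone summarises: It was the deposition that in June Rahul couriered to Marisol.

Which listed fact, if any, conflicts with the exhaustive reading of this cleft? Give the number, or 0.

Focus of the cleft: "the deposition" (the thing). Presupposed background: agent = Rahul, recipient = Marisol, setting = in June.
Exhaustivity: the deposition is the only thing satisfying that background.
But fact (1) also has agent = Rahul, recipient = Marisol, setting = in June, with thing = the almanac — so the exhaustive reading fails.

1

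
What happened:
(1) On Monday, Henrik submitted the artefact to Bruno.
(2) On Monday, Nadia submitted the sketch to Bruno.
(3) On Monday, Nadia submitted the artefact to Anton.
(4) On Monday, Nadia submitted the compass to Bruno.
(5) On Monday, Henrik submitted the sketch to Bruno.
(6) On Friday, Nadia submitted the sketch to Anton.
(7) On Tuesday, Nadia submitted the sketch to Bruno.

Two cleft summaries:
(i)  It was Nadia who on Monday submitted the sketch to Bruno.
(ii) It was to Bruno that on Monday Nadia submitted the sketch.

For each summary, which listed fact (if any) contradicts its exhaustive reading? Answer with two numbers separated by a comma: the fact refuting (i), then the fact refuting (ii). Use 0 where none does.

5, 0

(i): focus "Nadia". Looking for thing = the sketch, recipient = Bruno, setting = on Monday with some other agent — fact (5) has Henrik there. Refuted.
(ii): focus "Bruno". No fact shares agent = Nadia, thing = the sketch, setting = on Monday with a different recipient. 0.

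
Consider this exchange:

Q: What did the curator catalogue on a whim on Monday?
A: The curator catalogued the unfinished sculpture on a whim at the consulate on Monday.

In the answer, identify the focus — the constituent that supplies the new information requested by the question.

the unfinished sculpture

The wh-word "what" asks about the direct object.
In the answer, "the curator", "on Monday" and "on a whim" are given — repeated from the question.
"at the consulate" is also new, but it specifies the location, which is not what the question asks about — so it is not the focus.
The constituent filling the direct object gap is "the unfinished sculpture"; that is the focus.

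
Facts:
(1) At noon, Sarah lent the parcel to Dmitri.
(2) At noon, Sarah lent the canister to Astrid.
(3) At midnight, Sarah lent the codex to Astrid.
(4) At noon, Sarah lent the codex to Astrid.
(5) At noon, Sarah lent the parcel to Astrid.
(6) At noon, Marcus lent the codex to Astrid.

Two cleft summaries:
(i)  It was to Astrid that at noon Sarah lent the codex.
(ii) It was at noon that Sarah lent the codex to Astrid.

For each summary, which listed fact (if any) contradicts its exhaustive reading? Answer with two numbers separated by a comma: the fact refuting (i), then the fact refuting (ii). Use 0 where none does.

0, 3

Summary (i) focuses "Astrid" (the recipient); background same agent, thing, setting (Sarah / the codex / at noon). No fact matches that background with a different recipient, so 0.
Summary (ii) focuses "at noon" (the setting); background same agent, thing, recipient (Sarah / the codex / Astrid). Fact (3) matches that background with setting = at midnight — refutes (ii).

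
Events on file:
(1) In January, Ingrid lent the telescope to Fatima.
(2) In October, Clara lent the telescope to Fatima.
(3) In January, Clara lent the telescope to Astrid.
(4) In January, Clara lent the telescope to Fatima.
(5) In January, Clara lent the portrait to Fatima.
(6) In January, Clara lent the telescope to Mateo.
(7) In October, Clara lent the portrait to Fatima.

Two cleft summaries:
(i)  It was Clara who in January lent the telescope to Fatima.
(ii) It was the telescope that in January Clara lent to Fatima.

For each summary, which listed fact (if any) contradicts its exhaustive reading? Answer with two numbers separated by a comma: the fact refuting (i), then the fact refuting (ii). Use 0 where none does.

1, 5

(i): focus "Clara". Looking for the telescope as thing and Fatima as recipient and in January as setting with some other agent — fact (1) has Ingrid there. Refuted.
(ii): focus "the telescope". Looking for Clara as agent and Fatima as recipient and in January as setting with some other thing — fact (5) has the portrait there. Refuted.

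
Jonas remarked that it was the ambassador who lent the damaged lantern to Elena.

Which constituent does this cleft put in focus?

In an it-cleft "It was X that/who ...", the clefted constituent X is the focus; the that/who-clause expresses the presupposed open proposition.
Here the focus is "the ambassador". The backgrounded (presupposed) material includes "the damaged lantern" and "to Elena".

the ambassador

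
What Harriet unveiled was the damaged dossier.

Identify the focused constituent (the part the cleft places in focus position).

the damaged dossier

In a pseudo-cleft "What ... was X", the post-copular constituent X is the focus.
Here the focus is "the damaged dossier". The backgrounded (presupposed) material includes "Harriet".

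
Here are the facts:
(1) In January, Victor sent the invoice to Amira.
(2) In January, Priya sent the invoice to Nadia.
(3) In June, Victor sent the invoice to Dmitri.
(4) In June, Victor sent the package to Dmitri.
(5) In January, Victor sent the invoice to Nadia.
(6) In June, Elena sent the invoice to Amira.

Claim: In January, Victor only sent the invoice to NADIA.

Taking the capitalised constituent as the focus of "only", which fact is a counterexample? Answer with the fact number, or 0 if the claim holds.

1

The capitals mark "Nadia" as focus. So "only" rules out other recipients, with the rest (same agent, thing, setting (Victor / the invoice / in January)) as background.
Fact (1) shares the background but differs in recipient (Amira) — a counterexample.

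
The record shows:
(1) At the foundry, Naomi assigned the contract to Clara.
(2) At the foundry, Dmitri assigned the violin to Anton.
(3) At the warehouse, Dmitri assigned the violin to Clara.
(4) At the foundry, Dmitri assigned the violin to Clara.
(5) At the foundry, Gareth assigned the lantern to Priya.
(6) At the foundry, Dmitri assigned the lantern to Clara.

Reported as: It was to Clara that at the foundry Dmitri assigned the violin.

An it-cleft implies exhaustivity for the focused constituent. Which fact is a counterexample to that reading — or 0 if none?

2

The cleft puts "Clara" in focus and presupposes the open proposition with agent = Dmitri, thing = the violin, setting = at the foundry.
Exhaustivity: Clara is the only recipient satisfying that background.
But fact (2) also has agent = Dmitri, thing = the violin, setting = at the foundry, with recipient = Anton — so the exhaustive reading fails.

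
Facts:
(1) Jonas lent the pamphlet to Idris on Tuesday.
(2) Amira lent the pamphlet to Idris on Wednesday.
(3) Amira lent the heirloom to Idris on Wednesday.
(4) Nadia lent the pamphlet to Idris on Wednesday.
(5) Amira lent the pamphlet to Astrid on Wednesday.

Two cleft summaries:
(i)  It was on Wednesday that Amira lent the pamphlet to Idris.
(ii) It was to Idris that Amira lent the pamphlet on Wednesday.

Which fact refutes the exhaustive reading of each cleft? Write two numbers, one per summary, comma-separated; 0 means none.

0, 5

(i): focus "on Wednesday". No fact shares agent = Amira, thing = the pamphlet, recipient = Idris with a different setting. 0.
(ii): focus "Idris". Looking for agent = Amira, thing = the pamphlet, setting = on Wednesday with some other recipient — fact (5) has Astrid there. Refuted.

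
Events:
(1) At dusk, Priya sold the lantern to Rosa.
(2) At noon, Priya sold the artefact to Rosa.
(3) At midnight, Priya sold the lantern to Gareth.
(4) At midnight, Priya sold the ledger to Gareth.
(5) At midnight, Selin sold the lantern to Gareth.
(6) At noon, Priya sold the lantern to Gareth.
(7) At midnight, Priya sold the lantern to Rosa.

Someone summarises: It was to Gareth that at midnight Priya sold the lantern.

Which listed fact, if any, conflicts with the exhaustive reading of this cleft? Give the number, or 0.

7

The cleft puts "Gareth" in focus and presupposes the open proposition with same agent, thing, setting (Priya / the lantern / at midnight).
The exhaustive reading says no other recipient fits that background.
Fact (7) shares the background but with recipient = Rosa; exhaustivity is violated.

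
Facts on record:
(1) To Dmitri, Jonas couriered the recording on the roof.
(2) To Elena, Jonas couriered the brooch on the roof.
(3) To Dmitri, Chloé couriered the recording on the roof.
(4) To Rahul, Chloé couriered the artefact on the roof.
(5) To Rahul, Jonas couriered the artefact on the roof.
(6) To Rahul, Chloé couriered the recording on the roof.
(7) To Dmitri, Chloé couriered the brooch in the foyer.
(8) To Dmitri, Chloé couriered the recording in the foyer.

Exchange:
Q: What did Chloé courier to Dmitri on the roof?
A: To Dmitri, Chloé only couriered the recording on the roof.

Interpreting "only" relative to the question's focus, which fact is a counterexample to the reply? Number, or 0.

The question "What did ...?" targets the thing, so in the reply the focus falls on "the recording".
So "only" ranges over things; the rest (agent = Chloé, recipient = Dmitri, setting = on the roof) is presupposed.
No listed fact shares that background with another thing. Nothing contradicts the reply.
(Fact (8) would refute a reading with focus on the setting — but that is not what the question asks.)

0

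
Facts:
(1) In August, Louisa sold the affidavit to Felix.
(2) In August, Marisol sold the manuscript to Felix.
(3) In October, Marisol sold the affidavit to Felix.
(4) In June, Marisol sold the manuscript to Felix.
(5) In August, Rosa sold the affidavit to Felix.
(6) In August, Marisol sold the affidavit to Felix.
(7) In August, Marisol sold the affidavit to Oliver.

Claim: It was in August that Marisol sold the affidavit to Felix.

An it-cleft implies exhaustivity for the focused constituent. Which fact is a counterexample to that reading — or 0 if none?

Focus of the cleft: "in August" (the setting). Presupposed background: Marisol as agent and the affidavit as thing and Felix as recipient.
The exhaustive reading says no other setting fits that background.
But fact (3) also has Marisol as agent and the affidavit as thing and Felix as recipient, with setting = in October — so the exhaustive reading fails.

3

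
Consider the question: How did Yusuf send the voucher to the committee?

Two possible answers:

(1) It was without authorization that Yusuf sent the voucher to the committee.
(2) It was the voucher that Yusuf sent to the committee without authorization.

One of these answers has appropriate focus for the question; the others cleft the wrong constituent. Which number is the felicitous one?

The question word "how" targets the manner.
Option (1) clefts "without authorization" — that matches what the question asks about.
Option (2) clefts "the voucher" — the direct object, not what was asked.
So the congruent reply is (1).

1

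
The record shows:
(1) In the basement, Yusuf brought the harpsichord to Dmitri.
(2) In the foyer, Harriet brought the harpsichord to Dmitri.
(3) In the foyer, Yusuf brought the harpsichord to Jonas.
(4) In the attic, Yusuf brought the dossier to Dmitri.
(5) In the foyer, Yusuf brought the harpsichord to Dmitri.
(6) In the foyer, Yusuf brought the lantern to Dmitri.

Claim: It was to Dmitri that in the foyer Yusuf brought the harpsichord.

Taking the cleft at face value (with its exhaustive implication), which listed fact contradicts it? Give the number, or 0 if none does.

The cleft puts "Dmitri" in focus and presupposes the open proposition with Yusuf as agent and the harpsichord as thing and in the foyer as setting.
Exhaustivity: Dmitri is the only recipient satisfying that background.
But fact (3) also has Yusuf as agent and the harpsichord as thing and in the foyer as setting, with recipient = Jonas — so the exhaustive reading fails.

3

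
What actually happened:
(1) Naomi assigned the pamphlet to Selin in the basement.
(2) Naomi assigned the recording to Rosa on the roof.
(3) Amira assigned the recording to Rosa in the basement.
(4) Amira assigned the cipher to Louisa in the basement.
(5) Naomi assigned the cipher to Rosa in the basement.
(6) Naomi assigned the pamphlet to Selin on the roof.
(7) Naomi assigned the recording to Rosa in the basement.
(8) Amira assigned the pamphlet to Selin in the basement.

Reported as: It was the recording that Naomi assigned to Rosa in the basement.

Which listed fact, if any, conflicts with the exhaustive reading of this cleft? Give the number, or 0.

5

The cleft puts "the recording" in focus and presupposes the open proposition with Naomi as agent and Rosa as recipient and in the basement as setting.
The exhaustive reading says no other thing fits that background.
But fact (5) also has Naomi as agent and Rosa as recipient and in the basement as setting, with thing = the cipher — so the exhaustive reading fails.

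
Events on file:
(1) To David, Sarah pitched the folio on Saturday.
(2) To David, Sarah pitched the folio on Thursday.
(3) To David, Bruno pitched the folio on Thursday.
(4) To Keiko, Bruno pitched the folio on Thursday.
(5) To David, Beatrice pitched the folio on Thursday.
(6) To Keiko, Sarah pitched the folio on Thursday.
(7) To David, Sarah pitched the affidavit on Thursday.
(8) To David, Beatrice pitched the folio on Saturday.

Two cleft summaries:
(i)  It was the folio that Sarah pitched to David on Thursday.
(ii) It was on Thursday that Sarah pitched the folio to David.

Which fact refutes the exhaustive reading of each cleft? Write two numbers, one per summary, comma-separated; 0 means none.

(i): focus "the folio". Looking for Sarah as agent and David as recipient and on Thursday as setting with some other thing — fact (7) has the affidavit there. Refuted.
(ii): focus "on Thursday". Looking for Sarah as agent and the folio as thing and David as recipient with some other setting — fact (1) has on Saturday there. Refuted.

7, 1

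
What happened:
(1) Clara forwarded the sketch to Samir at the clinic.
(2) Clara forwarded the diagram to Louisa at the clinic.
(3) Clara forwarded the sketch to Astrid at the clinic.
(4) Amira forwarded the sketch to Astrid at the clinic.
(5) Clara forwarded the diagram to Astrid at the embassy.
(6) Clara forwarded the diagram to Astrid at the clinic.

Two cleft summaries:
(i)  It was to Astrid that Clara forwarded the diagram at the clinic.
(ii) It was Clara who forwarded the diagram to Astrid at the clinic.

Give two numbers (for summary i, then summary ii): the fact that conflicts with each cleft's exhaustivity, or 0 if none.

2, 0

(i): focus "Astrid". Looking for Clara as agent and the diagram as thing and at the clinic as setting with some other recipient — fact (2) has Louisa there. Refuted.
(ii): focus "Clara". No fact shares the diagram as thing and Astrid as recipient and at the clinic as setting with a different agent. 0.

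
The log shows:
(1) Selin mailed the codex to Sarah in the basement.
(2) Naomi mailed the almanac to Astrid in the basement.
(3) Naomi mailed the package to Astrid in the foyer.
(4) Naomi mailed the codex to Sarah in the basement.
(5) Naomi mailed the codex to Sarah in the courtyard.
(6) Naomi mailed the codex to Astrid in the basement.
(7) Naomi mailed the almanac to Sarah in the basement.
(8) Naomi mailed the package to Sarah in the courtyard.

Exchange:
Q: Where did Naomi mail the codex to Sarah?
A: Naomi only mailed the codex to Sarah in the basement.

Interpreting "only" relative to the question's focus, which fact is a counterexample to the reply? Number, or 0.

5

The question "Where did ...?" targets the setting, so in the reply the focus falls on "in the basement".
So "only" ranges over settings; the rest (agent = Naomi, thing = the codex, recipient = Sarah) is presupposed.
Fact (5) keeps agent = Naomi, thing = the codex, recipient = Sarah but has setting = in the courtyard; that refutes the reply.
(Fact (7) would refute a reading with focus on the thing — but that is not what the question asks.)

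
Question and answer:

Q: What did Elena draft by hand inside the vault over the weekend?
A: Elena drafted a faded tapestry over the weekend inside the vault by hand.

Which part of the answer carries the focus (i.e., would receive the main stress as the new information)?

The wh-word "what" asks about the direct object.
In the answer, "Elena", "over the weekend", "by hand" and "inside the vault" are given — repeated from the question.
The constituent filling the direct object gap is "a faded tapestry"; that is the focus and would carry nuclear stress.

a faded tapestry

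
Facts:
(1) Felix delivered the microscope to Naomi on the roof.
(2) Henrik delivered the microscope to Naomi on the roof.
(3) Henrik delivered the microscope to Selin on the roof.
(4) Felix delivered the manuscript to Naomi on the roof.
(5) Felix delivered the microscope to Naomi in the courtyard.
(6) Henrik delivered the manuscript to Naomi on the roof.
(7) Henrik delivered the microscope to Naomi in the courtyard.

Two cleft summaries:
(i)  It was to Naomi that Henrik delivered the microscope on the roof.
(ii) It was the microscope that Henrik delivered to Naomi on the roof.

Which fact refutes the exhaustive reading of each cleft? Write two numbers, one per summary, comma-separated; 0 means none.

3, 6

(i): focus "Naomi". Looking for Henrik as agent and the microscope as thing and on the roof as setting with some other recipient — fact (3) has Selin there. Refuted.
(ii): focus "the microscope". Looking for Henrik as agent and Naomi as recipient and on the roof as setting with some other thing — fact (6) has the manuscript there. Refuted.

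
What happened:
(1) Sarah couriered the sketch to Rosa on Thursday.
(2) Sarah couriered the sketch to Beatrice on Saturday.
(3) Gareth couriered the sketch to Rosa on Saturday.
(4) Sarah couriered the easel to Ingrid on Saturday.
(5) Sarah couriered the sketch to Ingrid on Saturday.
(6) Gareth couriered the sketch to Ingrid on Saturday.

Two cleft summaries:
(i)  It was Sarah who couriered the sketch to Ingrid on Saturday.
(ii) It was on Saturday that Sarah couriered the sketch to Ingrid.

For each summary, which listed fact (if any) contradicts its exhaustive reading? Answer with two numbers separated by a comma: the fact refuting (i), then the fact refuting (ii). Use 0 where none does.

Summary (i) focuses "Sarah" (the agent); background same thing, recipient, setting (the sketch / Ingrid / on Saturday). Fact (6) matches that background with agent = Gareth — refutes (i).
Summary (ii) focuses "on Saturday" (the setting); background same agent, thing, recipient (Sarah / the sketch / Ingrid). No fact matches that background with a different setting, so 0.

6, 0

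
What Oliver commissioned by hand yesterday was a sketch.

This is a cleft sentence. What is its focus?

In a pseudo-cleft "What ... was X", the post-copular constituent X is the focus.
Here the focus is "a sketch". The backgrounded (presupposed) material includes "Oliver", "yesterday" and "by hand".

a sketch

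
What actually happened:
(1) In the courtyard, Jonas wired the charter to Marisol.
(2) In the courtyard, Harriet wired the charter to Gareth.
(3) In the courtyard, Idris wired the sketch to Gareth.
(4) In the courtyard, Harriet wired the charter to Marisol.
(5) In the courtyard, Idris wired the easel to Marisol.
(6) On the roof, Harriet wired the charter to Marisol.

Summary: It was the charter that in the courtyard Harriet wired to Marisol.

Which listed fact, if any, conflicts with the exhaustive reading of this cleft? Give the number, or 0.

0

The cleft puts "the charter" in focus and presupposes the open proposition with agent = Harriet, recipient = Marisol, setting = in the courtyard.
Exhaustivity: the charter is the only thing satisfying that background.
No listed fact matches the background with a different thing. Exhaustivity holds.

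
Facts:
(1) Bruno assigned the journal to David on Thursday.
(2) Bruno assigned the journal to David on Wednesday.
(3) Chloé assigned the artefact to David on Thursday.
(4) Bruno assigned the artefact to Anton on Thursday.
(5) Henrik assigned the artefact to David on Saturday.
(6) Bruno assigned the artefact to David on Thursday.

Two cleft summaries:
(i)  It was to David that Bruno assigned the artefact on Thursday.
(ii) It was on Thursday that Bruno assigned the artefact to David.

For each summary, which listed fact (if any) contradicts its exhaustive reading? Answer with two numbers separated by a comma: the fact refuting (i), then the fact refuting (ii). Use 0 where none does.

4, 0

(i): focus "David". Looking for same agent, thing, setting (Bruno / the artefact / on Thursday) with some other recipient — fact (4) has Anton there. Refuted.
(ii): focus "on Thursday". No fact shares same agent, thing, recipient (Bruno / the artefact / David) with a different setting. 0.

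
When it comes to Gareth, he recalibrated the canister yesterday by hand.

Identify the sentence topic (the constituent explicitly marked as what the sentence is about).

Gareth

The construction explicitly marks "Gareth" as what the sentence is about — the topic.
The remainder of the clause is the comment (what is said about the topic).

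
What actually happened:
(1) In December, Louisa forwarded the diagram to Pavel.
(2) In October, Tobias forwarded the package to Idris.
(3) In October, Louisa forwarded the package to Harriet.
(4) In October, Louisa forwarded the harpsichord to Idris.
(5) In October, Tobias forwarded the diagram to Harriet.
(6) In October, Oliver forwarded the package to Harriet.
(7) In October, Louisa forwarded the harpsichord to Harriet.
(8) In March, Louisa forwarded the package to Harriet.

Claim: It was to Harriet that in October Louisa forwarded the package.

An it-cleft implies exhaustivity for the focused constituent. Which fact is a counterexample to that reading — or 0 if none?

The cleft puts "Harriet" in focus and presupposes the open proposition with agent = Louisa, thing = the package, setting = in October.
Exhaustivity: Harriet is the only recipient satisfying that background.
Every other fact differs from the presupposition on some backgrounded slot, so none challenges the exhaustivity.

0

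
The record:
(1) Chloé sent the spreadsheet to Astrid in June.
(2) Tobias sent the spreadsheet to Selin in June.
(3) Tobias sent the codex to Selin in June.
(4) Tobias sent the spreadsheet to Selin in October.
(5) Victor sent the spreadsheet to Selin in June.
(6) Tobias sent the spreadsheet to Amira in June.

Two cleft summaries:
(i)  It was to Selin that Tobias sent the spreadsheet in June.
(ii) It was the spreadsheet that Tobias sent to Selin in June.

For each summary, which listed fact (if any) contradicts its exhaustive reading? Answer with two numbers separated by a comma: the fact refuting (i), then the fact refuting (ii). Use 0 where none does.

6, 3

(i): focus "Selin". Looking for Tobias as agent and the spreadsheet as thing and in June as setting with some other recipient — fact (6) has Amira there. Refuted.
(ii): focus "the spreadsheet". Looking for Tobias as agent and Selin as recipient and in June as setting with some other thing — fact (3) has the codex there. Refuted.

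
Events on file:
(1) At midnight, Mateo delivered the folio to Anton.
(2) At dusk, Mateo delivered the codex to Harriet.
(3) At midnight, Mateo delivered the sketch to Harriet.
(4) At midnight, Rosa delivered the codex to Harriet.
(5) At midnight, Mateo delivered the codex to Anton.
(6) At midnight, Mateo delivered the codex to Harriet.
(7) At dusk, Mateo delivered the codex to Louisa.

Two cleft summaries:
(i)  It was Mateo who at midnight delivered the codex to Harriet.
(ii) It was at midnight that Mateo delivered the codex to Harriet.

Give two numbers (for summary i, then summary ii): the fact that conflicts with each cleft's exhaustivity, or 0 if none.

Summary (i) focuses "Mateo" (the agent); background same thing, recipient, setting (the codex / Harriet / at midnight). Fact (4) matches that background with agent = Rosa — refutes (i).
Summary (ii) focuses "at midnight" (the setting); background same agent, thing, recipient (Mateo / the codex / Harriet). Fact (2) matches that background with setting = at dusk — refutes (ii).

4, 2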